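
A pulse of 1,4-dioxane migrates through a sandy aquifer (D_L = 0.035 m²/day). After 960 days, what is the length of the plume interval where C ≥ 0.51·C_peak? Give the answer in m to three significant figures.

The plume is Gaussian with σ = √(2Dt) = √(2 × 0.035 × 960) = 8.198 m.
C/C_peak = exp(−Δx²/(2σ²)) = 0.51 ⇒ Δx = σ·√(−2 ln 0.51) = 8.198 × 1.160 = 9.510 m.
Width = 2Δx = 19.0 m.

19.0 m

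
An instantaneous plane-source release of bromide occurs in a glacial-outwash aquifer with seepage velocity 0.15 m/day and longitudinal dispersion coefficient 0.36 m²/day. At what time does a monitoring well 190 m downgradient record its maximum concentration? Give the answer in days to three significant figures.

1250 days

For the 1D instantaneous-source solution, setting ∂C/∂t = 0 at fixed x gives v²t² + 2Dt − x² = 0, so t = (√(D² + v²x²) − D)/v².
√(D² + v²x²) = √(0.36² + 0.15² × 190²) = 28.50; v² = 0.0225.
t = (28.50 − 0.36)/0.0225 = 1250 days (vs. the pure-advection estimate x/v = 1270 d).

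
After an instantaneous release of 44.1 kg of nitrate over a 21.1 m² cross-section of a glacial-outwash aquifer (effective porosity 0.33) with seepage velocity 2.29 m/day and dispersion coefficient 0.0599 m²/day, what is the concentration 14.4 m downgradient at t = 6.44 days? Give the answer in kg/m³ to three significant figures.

2.66 kg/m³

For an instantaneous plane source, C(x,t) = M/(n_e·A·√(4πDt)) · exp(−(x−vt)²/(4Dt)), with n_e·A the pore (flow) area.
Plume center vt = 2.29 × 6.44 = 14.7476 m, so the well at 14.4 m is 0.3476 m upgradient of the peak.
√(4πDt) = 2.202 m, giving peak height M/(n_e·A·√(4πDt)) = 44.1/(0.33 × 21.1 × 2.202) = 2.876 kg/m³.
(x−vt)²/(4Dt) = (-0.3476)²/(4 × 0.0599 × 6.44) = 0.07830; exp(−0.07830) = 0.9247.
C = 2.876 × 0.9247 = 2.66 kg/m³.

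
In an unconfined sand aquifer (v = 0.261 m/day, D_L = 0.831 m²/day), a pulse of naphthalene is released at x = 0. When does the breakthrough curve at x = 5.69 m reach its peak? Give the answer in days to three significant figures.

For the 1D instantaneous-source solution, setting ∂C/∂t = 0 at fixed x gives v²t² + 2Dt − x² = 0, so t = (√(D² + v²x²) − D)/v².
√(D² + v²x²) = √(0.831² + 0.261² × 5.69²) = 1.702; v² = 0.068121.
t = (1.702 − 0.831)/0.068121 = 12.8 days (vs. the pure-advection estimate x/v = 21.8 d).

12.8 days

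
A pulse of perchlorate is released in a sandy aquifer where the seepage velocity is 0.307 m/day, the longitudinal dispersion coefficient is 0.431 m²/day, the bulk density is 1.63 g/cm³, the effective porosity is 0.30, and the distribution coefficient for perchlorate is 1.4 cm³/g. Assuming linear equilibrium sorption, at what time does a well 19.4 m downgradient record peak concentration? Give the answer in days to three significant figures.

506 days

Retardation factor R = 1 + ρ_b·K_d/n = 1 + 1.63 × 1.4/0.30 = 8.607.
Sorption retards both mechanisms: v_R = v/R = 0.03567 m/day, D_R = D/R = 0.05008 m²/day.
Peak time from v_R²t² + 2D_R t − x² = 0: t = (√(D_R² + v_R²x²) − D_R)/v_R².
√(D_R² + v_R²x²) = √(0.05008² + 0.03567² × 19.4²) = 0.6938; v_R² = 0.001272.
t = (0.6938 − 0.05008)/0.001272 = 506 days.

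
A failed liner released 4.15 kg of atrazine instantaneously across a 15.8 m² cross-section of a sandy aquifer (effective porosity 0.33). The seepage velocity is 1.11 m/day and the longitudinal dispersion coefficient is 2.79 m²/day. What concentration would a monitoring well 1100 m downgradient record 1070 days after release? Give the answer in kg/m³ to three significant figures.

For an instantaneous plane source, C(x,t) = M/(n_e·A·√(4πDt)) · exp(−(x−vt)²/(4Dt)), with n_e·A the pore (flow) area.
Plume center vt = 1.11 × 1070 = 1187.7 m, so the well at 1100 m is 87.7 m upgradient of the peak.
√(4πDt) = 193.7 m, giving peak height M/(n_e·A·√(4πDt)) = 4.15/(0.33 × 15.8 × 193.7) = 0.004109 kg/m³.
(x−vt)²/(4Dt) = (-87.7)²/(4 × 2.79 × 1070) = 0.6441; exp(−0.6441) = 0.5251.
C = 0.004109 × 0.5251 = 0.00216 kg/m³.

0.00216 kg/m³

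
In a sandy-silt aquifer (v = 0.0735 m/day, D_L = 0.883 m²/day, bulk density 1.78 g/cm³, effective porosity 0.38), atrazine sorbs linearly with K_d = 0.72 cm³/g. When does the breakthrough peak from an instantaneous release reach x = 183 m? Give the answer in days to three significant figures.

10200 days

Retardation factor R = 1 + ρ_b·K_d/n = 1 + 1.78 × 0.72/0.38 = 4.373.
Sorption retards both mechanisms: v_R = v/R = 0.01681 m/day, D_R = D/R = 0.2019 m²/day.
Peak time from v_R²t² + 2D_R t − x² = 0: t = (√(D_R² + v_R²x²) − D_R)/v_R².
√(D_R² + v_R²x²) = √(0.2019² + 0.01681² × 183²) = 3.083; v_R² = 0.0002826.
t = (3.083 − 0.2019)/0.0002826 = 10200 days.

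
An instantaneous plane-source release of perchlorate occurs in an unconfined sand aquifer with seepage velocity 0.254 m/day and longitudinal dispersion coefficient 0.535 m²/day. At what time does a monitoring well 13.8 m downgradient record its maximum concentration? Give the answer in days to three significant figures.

46.7 days

For the 1D instantaneous-source solution, setting ∂C/∂t = 0 at fixed x gives v²t² + 2Dt − x² = 0, so t = (√(D² + v²x²) − D)/v².
√(D² + v²x²) = √(0.535² + 0.254² × 13.8²) = 3.546; v² = 0.064516.
t = (3.546 − 0.535)/0.064516 = 46.7 days (vs. the pure-advection estimate x/v = 54.3 d).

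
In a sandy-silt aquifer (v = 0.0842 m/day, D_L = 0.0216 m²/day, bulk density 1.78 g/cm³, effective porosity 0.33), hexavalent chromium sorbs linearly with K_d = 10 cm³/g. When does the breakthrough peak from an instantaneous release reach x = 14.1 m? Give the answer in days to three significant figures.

9030 days

Retardation factor R = 1 + ρ_b·K_d/n = 1 + 1.78 × 10/0.33 = 54.94.
Sorption retards both mechanisms: v_R = v/R = 0.001533 m/day, D_R = D/R = 0.0003932 m²/day.
Peak time from v_R²t² + 2D_R t − x² = 0: t = (√(D_R² + v_R²x²) − D_R)/v_R².
√(D_R² + v_R²x²) = √(0.0003932² + 0.001533² × 14.1²) = 0.02162; v_R² = 2.350e-06.
t = (0.02162 − 0.0003932)/2.350e-06 = 9030 days.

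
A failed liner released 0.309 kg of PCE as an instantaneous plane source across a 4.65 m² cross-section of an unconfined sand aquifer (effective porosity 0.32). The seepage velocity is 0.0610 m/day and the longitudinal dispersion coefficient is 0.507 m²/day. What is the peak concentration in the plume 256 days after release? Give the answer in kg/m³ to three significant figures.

0.00514 kg/m³

The peak of an instantaneous 1D plume sits at x = vt; there the Gaussian factor is 1 and C_max = M/(n_e·A·√(4πDt)), where n_e·A is the pore area the mass is dissolved in.
√(4πDt) = √(4π × 0.507 × 256) = 40.39 m, so C_max = 0.309/(0.32 × 4.65 × 40.39) = 0.00514 kg/m³.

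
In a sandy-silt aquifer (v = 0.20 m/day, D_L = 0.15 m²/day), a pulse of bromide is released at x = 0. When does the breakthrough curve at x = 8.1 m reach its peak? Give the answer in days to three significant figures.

36.9 days

For the 1D instantaneous-source solution, setting ∂C/∂t = 0 at fixed x gives v²t² + 2Dt − x² = 0, so t = (√(D² + v²x²) − D)/v².
√(D² + v²x²) = √(0.15² + 0.20² × 8.1²) = 1.627; v² = 0.04.
t = (1.627 − 0.15)/0.04 = 36.9 days (vs. the pure-advection estimate x/v = 40.5 d).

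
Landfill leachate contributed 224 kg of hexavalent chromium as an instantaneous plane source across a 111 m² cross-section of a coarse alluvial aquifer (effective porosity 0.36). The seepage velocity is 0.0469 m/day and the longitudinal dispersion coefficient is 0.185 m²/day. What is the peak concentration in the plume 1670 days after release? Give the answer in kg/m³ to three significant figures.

0.0900 kg/m³

The peak of an instantaneous 1D plume sits at x = vt; there the Gaussian factor is 1 and C_max = M/(n_e·A·√(4πDt)), where n_e·A is the pore area the mass is dissolved in.
√(4πDt) = √(4π × 0.185 × 1670) = 62.31 m, so C_max = 224/(0.36 × 111 × 62.31) = 0.0900 kg/m³.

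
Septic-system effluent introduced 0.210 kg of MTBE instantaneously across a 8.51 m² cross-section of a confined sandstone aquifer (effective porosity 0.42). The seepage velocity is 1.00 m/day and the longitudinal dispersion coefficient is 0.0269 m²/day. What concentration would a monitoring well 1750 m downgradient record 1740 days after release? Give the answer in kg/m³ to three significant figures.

For an instantaneous plane source, C(x,t) = M/(n_e·A·√(4πDt)) · exp(−(x−vt)²/(4Dt)), with n_e·A the pore (flow) area.
Plume center vt = 1.00 × 1740 = 1740 m, so the well at 1750 m is 10 m downgradient of the peak.
√(4πDt) = 24.25 m, giving peak height M/(n_e·A·√(4πDt)) = 0.210/(0.42 × 8.51 × 24.25) = 0.002423 kg/m³.
(x−vt)²/(4Dt) = (10)²/(4 × 0.0269 × 1740) = 0.5341; exp(−0.5341) = 0.5862.
C = 0.002423 × 0.5862 = 0.00142 kg/m³.

0.00142 kg/m³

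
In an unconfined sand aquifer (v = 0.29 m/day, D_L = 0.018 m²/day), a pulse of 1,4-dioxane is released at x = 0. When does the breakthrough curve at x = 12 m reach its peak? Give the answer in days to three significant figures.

41.2 days

For the 1D instantaneous-source solution, setting ∂C/∂t = 0 at fixed x gives v²t² + 2Dt − x² = 0, so t = (√(D² + v²x²) − D)/v².
√(D² + v²x²) = √(0.018² + 0.29² × 12²) = 3.480; v² = 0.0841.
t = (3.480 − 0.018)/0.0841 = 41.2 days (vs. the pure-advection estimate x/v = 41.4 d).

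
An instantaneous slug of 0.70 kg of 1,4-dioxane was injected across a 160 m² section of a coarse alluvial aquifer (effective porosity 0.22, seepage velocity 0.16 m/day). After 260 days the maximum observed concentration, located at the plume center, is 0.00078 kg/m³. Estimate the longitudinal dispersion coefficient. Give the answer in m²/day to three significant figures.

At the plume center C_max = M/(n_e·A·√(4πDt)), so D = M²/(4πt·(n_e·A·C_max)²).
n_e·A·C_max = 0.22 × 160 × 0.00078 = 0.02746 kg/m.
D = 0.70²/(4π × 260 × 0.02746²) = 0.199 m²/day.

0.199 m²/day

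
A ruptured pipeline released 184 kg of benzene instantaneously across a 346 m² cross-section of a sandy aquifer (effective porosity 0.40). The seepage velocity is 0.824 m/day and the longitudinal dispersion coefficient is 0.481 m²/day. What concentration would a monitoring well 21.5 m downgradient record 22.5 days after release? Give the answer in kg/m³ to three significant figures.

0.0931 kg/m³

For an instantaneous plane source, C(x,t) = M/(n_e·A·√(4πDt)) · exp(−(x−vt)²/(4Dt)), with n_e·A the pore (flow) area.
Plume center vt = 0.824 × 22.5 = 18.54 m, so the well at 21.5 m is 2.96 m downgradient of the peak.
√(4πDt) = 11.66 m, giving peak height M/(n_e·A·√(4πDt)) = 184/(0.40 × 346 × 11.66) = 0.1140 kg/m³.
(x−vt)²/(4Dt) = (2.96)²/(4 × 0.481 × 22.5) = 0.2024; exp(−0.2024) = 0.8168.
C = 0.1140 × 0.8168 = 0.0931 kg/m³.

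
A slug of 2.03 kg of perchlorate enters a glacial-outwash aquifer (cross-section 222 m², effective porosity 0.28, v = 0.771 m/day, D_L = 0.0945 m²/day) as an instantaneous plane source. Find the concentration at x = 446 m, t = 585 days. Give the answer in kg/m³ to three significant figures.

0.00110 kg/m³

For an instantaneous plane source, C(x,t) = M/(n_e·A·√(4πDt)) · exp(−(x−vt)²/(4Dt)), with n_e·A the pore (flow) area.
Plume center vt = 0.771 × 585 = 451.035 m, so the well at 446 m is 5.035 m upgradient of the peak.
√(4πDt) = 26.36 m, giving peak height M/(n_e·A·√(4πDt)) = 2.03/(0.28 × 222 × 26.36) = 0.001239 kg/m³.
(x−vt)²/(4Dt) = (-5.035)²/(4 × 0.0945 × 585) = 0.1146; exp(−0.1146) = 0.8917.
C = 0.001239 × 0.8917 = 0.00110 kg/m³.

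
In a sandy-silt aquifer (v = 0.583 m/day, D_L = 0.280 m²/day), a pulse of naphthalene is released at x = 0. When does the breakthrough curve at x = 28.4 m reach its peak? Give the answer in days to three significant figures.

47.9 days

For the 1D instantaneous-source solution, setting ∂C/∂t = 0 at fixed x gives v²t² + 2Dt − x² = 0, so t = (√(D² + v²x²) − D)/v².
√(D² + v²x²) = √(0.280² + 0.583² × 28.4²) = 16.56; v² = 0.339889.
t = (16.56 − 0.280)/0.339889 = 47.9 days (vs. the pure-advection estimate x/v = 48.7 d).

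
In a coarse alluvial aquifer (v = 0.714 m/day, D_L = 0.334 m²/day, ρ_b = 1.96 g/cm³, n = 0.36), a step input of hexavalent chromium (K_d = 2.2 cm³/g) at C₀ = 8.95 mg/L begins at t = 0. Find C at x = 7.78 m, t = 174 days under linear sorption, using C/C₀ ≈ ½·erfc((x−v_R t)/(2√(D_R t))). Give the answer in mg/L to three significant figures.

6.49 mg/L

Retardation factor R = 1 + ρ_b·K_d/n = 1 + 1.96 × 2.2/0.36 = 12.98.
Sorption retards both mechanisms: v_R = v/R = 0.05501 m/day, D_R = D/R = 0.02573 m²/day.
v_R·t = 0.05501 × 174 = 9.57174 m; 2√(D_R t) = 4.232 m; argument = (7.78 − 9.57174)/4.232 = -0.4234.
C = C₀ × ½·erfc(-0.4234) = 8.95 × 0.7253 = 6.49 mg/L.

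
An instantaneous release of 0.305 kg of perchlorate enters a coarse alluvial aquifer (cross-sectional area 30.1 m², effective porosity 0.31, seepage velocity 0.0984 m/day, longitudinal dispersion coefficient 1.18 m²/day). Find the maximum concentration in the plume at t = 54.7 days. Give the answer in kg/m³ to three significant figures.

0.00115 kg/m³

The peak of an instantaneous 1D plume sits at x = vt; there the Gaussian factor is 1 and C_max = M/(n_e·A·√(4πDt)), where n_e·A is the pore area the mass is dissolved in.
√(4πDt) = √(4π × 1.18 × 54.7) = 28.48 m, so C_max = 0.305/(0.31 × 30.1 × 28.48) = 0.00115 kg/m³.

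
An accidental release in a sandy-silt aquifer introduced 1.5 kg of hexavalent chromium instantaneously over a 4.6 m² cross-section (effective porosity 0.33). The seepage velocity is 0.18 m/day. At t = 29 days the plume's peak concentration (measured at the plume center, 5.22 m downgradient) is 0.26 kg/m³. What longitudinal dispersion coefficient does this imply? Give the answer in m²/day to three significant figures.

At the plume center C_max = M/(n_e·A·√(4πDt)), so D = M²/(4πt·(n_e·A·C_max)²).
n_e·A·C_max = 0.33 × 4.6 × 0.26 = 0.3947 kg/m.
D = 1.5²/(4π × 29 × 0.3947²) = 0.0396 m²/day.

0.0396 m²/day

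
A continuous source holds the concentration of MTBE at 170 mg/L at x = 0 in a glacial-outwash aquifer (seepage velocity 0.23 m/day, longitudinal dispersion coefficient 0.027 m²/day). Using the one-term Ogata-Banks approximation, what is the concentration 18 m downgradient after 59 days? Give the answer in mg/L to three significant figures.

For a continuous step input, C/C₀ ≈ ½·erfc((x−vt)/(2√(Dt))).
vt = 0.23 × 59 = 13.57 m and 2√(Dt) = 2√(0.027 × 59) = 2.524 m.
Argument (x−vt)/(2√(Dt)) = (18 − 13.57)/2.524 = 1.755; ½·erfc(1.755) = 0.006533.
C = 170 × 0.006533 = 1.11 mg/L.

1.11 mg/L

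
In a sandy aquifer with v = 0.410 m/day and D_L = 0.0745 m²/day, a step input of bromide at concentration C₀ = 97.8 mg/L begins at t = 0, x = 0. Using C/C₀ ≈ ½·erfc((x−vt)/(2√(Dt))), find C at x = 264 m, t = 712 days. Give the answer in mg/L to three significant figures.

For a continuous step input, C/C₀ ≈ ½·erfc((x−vt)/(2√(Dt))).
vt = 0.410 × 712 = 291.92 m and 2√(Dt) = 2√(0.0745 × 712) = 14.57 m.
Argument (x−vt)/(2√(Dt)) = (264 − 291.92)/14.57 = -1.916; ½·erfc(-1.916) = 0.9966.
C = 97.8 × 0.9966 = 97.5 mg/L.

97.5 mg/L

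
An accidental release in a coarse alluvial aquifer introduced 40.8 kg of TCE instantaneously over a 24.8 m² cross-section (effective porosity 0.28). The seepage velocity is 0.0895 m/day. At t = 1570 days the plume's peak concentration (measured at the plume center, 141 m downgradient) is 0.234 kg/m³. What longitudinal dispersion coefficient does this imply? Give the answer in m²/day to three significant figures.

0.0320 m²/day

At the plume center C_max = M/(n_e·A·√(4πDt)), so D = M²/(4πt·(n_e·A·C_max)²).
n_e·A·C_max = 0.28 × 24.8 × 0.234 = 1.625 kg/m.
D = 40.8²/(4π × 1570 × 1.625²) = 0.0320 m²/day.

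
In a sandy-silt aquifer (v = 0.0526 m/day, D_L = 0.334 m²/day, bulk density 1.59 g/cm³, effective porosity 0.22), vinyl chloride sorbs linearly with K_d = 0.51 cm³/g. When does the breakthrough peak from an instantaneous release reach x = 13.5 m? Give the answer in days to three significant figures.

Retardation factor R = 1 + ρ_b·K_d/n = 1 + 1.59 × 0.51/0.22 = 4.686.
Sorption retards both mechanisms: v_R = v/R = 0.01122 m/day, D_R = D/R = 0.07128 m²/day.
Peak time from v_R²t² + 2D_R t − x² = 0: t = (√(D_R² + v_R²x²) − D_R)/v_R².
√(D_R² + v_R²x²) = √(0.07128² + 0.01122² × 13.5²) = 0.1674; v_R² = 0.0001259.
t = (0.1674 − 0.07128)/0.0001259 = 763 days.

763 days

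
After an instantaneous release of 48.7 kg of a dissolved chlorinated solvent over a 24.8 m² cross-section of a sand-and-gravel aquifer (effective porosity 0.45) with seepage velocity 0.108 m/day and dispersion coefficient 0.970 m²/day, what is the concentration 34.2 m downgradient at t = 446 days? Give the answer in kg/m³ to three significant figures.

0.0529 kg/m³

For an instantaneous plane source, C(x,t) = M/(n_e·A·√(4πDt)) · exp(−(x−vt)²/(4Dt)), with n_e·A the pore (flow) area.
Plume center vt = 0.108 × 446 = 48.168 m, so the well at 34.2 m is 13.968 m upgradient of the peak.
√(4πDt) = 73.73 m, giving peak height M/(n_e·A·√(4πDt)) = 48.7/(0.45 × 24.8 × 73.73) = 0.05919 kg/m³.
(x−vt)²/(4Dt) = (-13.968)²/(4 × 0.970 × 446) = 0.1127; exp(−0.1127) = 0.8934.
C = 0.05919 × 0.8934 = 0.0529 kg/m³.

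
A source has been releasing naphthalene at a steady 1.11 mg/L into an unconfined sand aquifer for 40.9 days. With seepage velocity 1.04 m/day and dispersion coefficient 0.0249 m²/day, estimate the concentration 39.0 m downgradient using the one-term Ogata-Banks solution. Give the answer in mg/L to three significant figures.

1.10 mg/L

For a continuous step input, C/C₀ ≈ ½·erfc((x−vt)/(2√(Dt))).
vt = 1.04 × 40.9 = 42.536 m and 2√(Dt) = 2√(0.0249 × 40.9) = 2.018 m.
Argument (x−vt)/(2√(Dt)) = (39.0 − 42.536)/2.018 = -1.752; ½·erfc(-1.752) = 0.9934.
C = 1.11 × 0.9934 = 1.10 mg/L.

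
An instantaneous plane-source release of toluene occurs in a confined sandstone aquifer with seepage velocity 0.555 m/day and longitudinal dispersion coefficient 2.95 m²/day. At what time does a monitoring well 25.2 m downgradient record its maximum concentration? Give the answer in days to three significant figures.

36.8 days

For the 1D instantaneous-source solution, setting ∂C/∂t = 0 at fixed x gives v²t² + 2Dt − x² = 0, so t = (√(D² + v²x²) − D)/v².
√(D² + v²x²) = √(2.95² + 0.555² × 25.2²) = 14.29; v² = 0.308025.
t = (14.29 − 2.95)/0.308025 = 36.8 days (vs. the pure-advection estimate x/v = 45.4 d).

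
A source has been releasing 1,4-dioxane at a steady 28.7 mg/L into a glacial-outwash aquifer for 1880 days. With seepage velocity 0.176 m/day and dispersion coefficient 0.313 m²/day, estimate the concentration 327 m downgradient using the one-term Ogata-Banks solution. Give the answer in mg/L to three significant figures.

For a continuous step input, C/C₀ ≈ ½·erfc((x−vt)/(2√(Dt))).
vt = 0.176 × 1880 = 330.88 m and 2√(Dt) = 2√(0.313 × 1880) = 48.52 m.
Argument (x−vt)/(2√(Dt)) = (327 − 330.88)/48.52 = -0.07997; ½·erfc(-0.07997) = 0.5450.
C = 28.7 × 0.5450 = 15.6 mg/L.

15.6 mg/L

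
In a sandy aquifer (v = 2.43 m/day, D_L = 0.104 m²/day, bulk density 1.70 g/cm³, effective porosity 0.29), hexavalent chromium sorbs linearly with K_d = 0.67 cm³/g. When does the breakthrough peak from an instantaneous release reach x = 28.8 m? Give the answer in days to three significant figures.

Retardation factor R = 1 + ρ_b·K_d/n = 1 + 1.70 × 0.67/0.29 = 4.928.
Sorption retards both mechanisms: v_R = v/R = 0.4931 m/day, D_R = D/R = 0.02110 m²/day.
Peak time from v_R²t² + 2D_R t − x² = 0: t = (√(D_R² + v_R²x²) − D_R)/v_R².
√(D_R² + v_R²x²) = √(0.02110² + 0.4931² × 28.8²) = 14.20; v_R² = 0.2431.
t = (14.20 − 0.02110)/0.2431 = 58.3 days.

58.3 days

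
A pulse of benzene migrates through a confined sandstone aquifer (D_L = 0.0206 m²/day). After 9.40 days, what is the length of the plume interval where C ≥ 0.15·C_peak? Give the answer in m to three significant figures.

The plume is Gaussian with σ = √(2Dt) = √(2 × 0.0206 × 9.40) = 0.6223 m.
C/C_peak = exp(−Δx²/(2σ²)) = 0.15 ⇒ Δx = σ·√(−2 ln 0.15) = 0.6223 × 1.948 = 1.212 m.
Width = 2Δx = 2.42 m.

2.42 m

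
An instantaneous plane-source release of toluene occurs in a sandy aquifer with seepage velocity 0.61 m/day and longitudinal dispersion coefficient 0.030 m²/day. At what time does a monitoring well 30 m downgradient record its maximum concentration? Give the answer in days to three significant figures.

For the 1D instantaneous-source solution, setting ∂C/∂t = 0 at fixed x gives v²t² + 2Dt − x² = 0, so t = (√(D² + v²x²) − D)/v².
√(D² + v²x²) = √(0.030² + 0.61² × 30²) = 18.30; v² = 0.3721.
t = (18.30 − 0.030)/0.3721 = 49.1 days (vs. the pure-advection estimate x/v = 49.2 d).

49.1 days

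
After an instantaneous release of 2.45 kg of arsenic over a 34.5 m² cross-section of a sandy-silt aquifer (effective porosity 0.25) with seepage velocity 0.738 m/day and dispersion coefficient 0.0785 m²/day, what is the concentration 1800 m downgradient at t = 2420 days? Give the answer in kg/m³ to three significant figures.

0.00449 kg/m³

For an instantaneous plane source, C(x,t) = M/(n_e·A·√(4πDt)) · exp(−(x−vt)²/(4Dt)), with n_e·A the pore (flow) area.
Plume center vt = 0.738 × 2420 = 1785.96 m, so the well at 1800 m is 14.04 m downgradient of the peak.
√(4πDt) = 48.86 m, giving peak height M/(n_e·A·√(4πDt)) = 2.45/(0.25 × 34.5 × 48.86) = 0.005814 kg/m³.
(x−vt)²/(4Dt) = (14.04)²/(4 × 0.0785 × 2420) = 0.2594; exp(−0.2594) = 0.7715.
C = 0.005814 × 0.7715 = 0.00449 kg/m³.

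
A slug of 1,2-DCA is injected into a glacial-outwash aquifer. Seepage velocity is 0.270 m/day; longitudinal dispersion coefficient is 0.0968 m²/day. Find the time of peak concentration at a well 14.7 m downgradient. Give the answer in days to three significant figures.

For the 1D instantaneous-source solution, setting ∂C/∂t = 0 at fixed x gives v²t² + 2Dt − x² = 0, so t = (√(D² + v²x²) − D)/v².
√(D² + v²x²) = √(0.0968² + 0.270² × 14.7²) = 3.970; v² = 0.0729.
t = (3.970 − 0.0968)/0.0729 = 53.1 days (vs. the pure-advection estimate x/v = 54.4 d).

53.1 days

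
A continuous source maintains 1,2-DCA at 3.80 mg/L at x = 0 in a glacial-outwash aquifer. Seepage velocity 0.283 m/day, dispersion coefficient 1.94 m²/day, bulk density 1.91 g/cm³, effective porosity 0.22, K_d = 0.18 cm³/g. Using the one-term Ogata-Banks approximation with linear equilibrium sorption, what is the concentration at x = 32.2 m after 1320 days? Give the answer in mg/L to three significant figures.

Retardation factor R = 1 + ρ_b·K_d/n = 1 + 1.91 × 0.18/0.22 = 2.563.
Sorption retards both mechanisms: v_R = v/R = 0.1104 m/day, D_R = D/R = 0.7569 m²/day.
v_R·t = 0.1104 × 1320 = 145.728 m; 2√(D_R t) = 63.22 m; argument = (32.2 − 145.728)/63.22 = -1.796.
C = C₀ × ½·erfc(-1.796) = 3.80 × 0.9945 = 3.78 mg/L.

3.78 mg/L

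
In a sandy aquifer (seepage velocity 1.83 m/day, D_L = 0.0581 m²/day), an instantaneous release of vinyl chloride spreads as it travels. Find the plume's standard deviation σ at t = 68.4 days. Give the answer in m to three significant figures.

2.82 m

Dispersive spreading gives a Gaussian with σ² = 2Dt; advection only shifts the center.
σ = √(2 × 0.0581 × 68.4) = 2.82 m.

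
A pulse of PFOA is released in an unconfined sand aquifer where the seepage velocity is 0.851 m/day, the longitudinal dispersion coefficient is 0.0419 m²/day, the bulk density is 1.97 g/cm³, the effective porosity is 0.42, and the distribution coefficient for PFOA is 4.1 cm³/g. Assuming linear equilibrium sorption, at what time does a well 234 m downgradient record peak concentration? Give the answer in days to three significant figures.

5560 days

Retardation factor R = 1 + ρ_b·K_d/n = 1 + 1.97 × 4.1/0.42 = 20.23.
Sorption retards both mechanisms: v_R = v/R = 0.04207 m/day, D_R = D/R = 0.002071 m²/day.
Peak time from v_R²t² + 2D_R t − x² = 0: t = (√(D_R² + v_R²x²) − D_R)/v_R².
√(D_R² + v_R²x²) = √(0.002071² + 0.04207² × 234²) = 9.844; v_R² = 0.001770.
t = (9.844 − 0.002071)/0.001770 = 5560 days.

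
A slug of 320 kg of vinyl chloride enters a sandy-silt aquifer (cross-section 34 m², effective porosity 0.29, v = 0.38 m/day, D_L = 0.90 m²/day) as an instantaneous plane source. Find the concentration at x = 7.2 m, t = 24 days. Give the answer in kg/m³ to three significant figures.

For an instantaneous plane source, C(x,t) = M/(n_e·A·√(4πDt)) · exp(−(x−vt)²/(4Dt)), with n_e·A the pore (flow) area.
Plume center vt = 0.38 × 24 = 9.12 m, so the well at 7.2 m is 1.92 m upgradient of the peak.
√(4πDt) = 16.48 m, giving peak height M/(n_e·A·√(4πDt)) = 320/(0.29 × 34 × 16.48) = 1.969 kg/m³.
(x−vt)²/(4Dt) = (-1.92)²/(4 × 0.90 × 24) = 0.04267; exp(−0.04267) = 0.9582.
C = 1.969 × 0.9582 = 1.89 kg/m³.

1.89 kg/m³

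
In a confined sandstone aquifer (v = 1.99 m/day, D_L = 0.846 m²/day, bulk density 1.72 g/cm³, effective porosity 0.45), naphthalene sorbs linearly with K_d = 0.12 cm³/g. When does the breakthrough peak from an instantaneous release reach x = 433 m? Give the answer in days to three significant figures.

Retardation factor R = 1 + ρ_b·K_d/n = 1 + 1.72 × 0.12/0.45 = 1.459.
Sorption retards both mechanisms: v_R = v/R = 1.364 m/day, D_R = D/R = 0.5798 m²/day.
Peak time from v_R²t² + 2D_R t − x² = 0: t = (√(D_R² + v_R²x²) − D_R)/v_R².
√(D_R² + v_R²x²) = √(0.5798² + 1.364² × 433²) = 590.6; v_R² = 1.860.
t = (590.6 − 0.5798)/1.860 = 317 days.

317 days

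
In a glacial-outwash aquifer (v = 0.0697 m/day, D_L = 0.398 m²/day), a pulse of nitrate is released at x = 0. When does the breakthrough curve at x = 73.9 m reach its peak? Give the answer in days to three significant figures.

981 days

For the 1D instantaneous-source solution, setting ∂C/∂t = 0 at fixed x gives v²t² + 2Dt − x² = 0, so t = (√(D² + v²x²) − D)/v².
√(D² + v²x²) = √(0.398² + 0.0697² × 73.9²) = 5.166; v² = 0.00485809.
t = (5.166 − 0.398)/0.00485809 = 981 days (vs. the pure-advection estimate x/v = 1060 d).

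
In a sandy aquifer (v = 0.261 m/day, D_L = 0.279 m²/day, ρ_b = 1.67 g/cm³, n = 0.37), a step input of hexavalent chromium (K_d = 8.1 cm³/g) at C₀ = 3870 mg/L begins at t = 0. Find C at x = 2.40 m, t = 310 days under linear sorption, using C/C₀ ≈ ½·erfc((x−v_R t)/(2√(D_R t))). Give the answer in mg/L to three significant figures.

Retardation factor R = 1 + ρ_b·K_d/n = 1 + 1.67 × 8.1/0.37 = 37.56.
Sorption retards both mechanisms: v_R = v/R = 0.006949 m/day, D_R = D/R = 0.007428 m²/day.
v_R·t = 0.006949 × 310 = 2.15419 m; 2√(D_R t) = 3.035 m; argument = (2.40 − 2.15419)/3.035 = 0.08099.
C = C₀ × ½·erfc(0.08099) = 3870 × 0.4544 = 1760 mg/L.

1760 mg/L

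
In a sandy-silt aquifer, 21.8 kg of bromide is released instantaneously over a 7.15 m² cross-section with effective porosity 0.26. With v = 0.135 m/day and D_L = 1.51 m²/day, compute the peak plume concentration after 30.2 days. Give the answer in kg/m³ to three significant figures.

The peak of an instantaneous 1D plume sits at x = vt; there the Gaussian factor is 1 and C_max = M/(n_e·A·√(4πDt)), where n_e·A is the pore area the mass is dissolved in.
√(4πDt) = √(4π × 1.51 × 30.2) = 23.94 m, so C_max = 21.8/(0.26 × 7.15 × 23.94) = 0.490 kg/m³.

0.490 kg/m³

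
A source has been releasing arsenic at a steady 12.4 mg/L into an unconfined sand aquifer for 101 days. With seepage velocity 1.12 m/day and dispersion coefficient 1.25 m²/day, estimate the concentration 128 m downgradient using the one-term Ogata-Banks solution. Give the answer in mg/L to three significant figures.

2.16 mg/L

For a continuous step input, C/C₀ ≈ ½·erfc((x−vt)/(2√(Dt))).
vt = 1.12 × 101 = 113.12 m and 2√(Dt) = 2√(1.25 × 101) = 22.47 m.
Argument (x−vt)/(2√(Dt)) = (128 − 113.12)/22.47 = 0.6622; ½·erfc(0.6622) = 0.1745.
C = 12.4 × 0.1745 = 2.16 mg/L.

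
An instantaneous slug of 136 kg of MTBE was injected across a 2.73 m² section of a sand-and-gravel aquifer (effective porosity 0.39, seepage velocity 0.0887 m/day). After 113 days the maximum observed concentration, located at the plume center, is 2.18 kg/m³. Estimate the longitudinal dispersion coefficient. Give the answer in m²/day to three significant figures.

2.42 m²/day

At the plume center C_max = M/(n_e·A·√(4πDt)), so D = M²/(4πt·(n_e·A·C_max)²).
n_e·A·C_max = 0.39 × 2.73 × 2.18 = 2.321 kg/m.
D = 136²/(4π × 113 × 2.321²) = 2.42 m²/day.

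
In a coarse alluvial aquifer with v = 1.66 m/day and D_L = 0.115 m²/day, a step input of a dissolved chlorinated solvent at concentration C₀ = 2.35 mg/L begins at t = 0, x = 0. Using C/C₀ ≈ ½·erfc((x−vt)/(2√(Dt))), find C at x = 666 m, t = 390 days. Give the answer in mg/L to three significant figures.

0.0582 mg/L

For a continuous step input, C/C₀ ≈ ½·erfc((x−vt)/(2√(Dt))).
vt = 1.66 × 390 = 647.4 m and 2√(Dt) = 2√(0.115 × 390) = 13.39 m.
Argument (x−vt)/(2√(Dt)) = (666 − 647.4)/13.39 = 1.389; ½·erfc(1.389) = 0.02475.
C = 2.35 × 0.02475 = 0.0582 mg/L.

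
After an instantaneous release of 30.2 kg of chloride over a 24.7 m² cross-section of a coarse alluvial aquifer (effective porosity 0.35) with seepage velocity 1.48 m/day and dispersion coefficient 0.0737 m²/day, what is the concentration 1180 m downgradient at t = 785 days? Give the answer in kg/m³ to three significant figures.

0.0310 kg/m³

For an instantaneous plane source, C(x,t) = M/(n_e·A·√(4πDt)) · exp(−(x−vt)²/(4Dt)), with n_e·A the pore (flow) area.
Plume center vt = 1.48 × 785 = 1161.8 m, so the well at 1180 m is 18.2 m downgradient of the peak.
√(4πDt) = 26.96 m, giving peak height M/(n_e·A·√(4πDt)) = 30.2/(0.35 × 24.7 × 26.96) = 0.1296 kg/m³.
(x−vt)²/(4Dt) = (18.2)²/(4 × 0.0737 × 785) = 1.431; exp(−1.431) = 0.2391.
C = 0.1296 × 0.2391 = 0.0310 kg/m³.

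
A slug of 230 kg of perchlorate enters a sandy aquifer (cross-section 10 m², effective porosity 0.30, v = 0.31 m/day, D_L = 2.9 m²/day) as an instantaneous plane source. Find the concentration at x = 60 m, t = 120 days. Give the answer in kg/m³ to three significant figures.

0.798 kg/m³

For an instantaneous plane source, C(x,t) = M/(n_e·A·√(4πDt)) · exp(−(x−vt)²/(4Dt)), with n_e·A the pore (flow) area.
Plume center vt = 0.31 × 120 = 37.2 m, so the well at 60 m is 22.8 m downgradient of the peak.
√(4πDt) = 66.13 m, giving peak height M/(n_e·A·√(4πDt)) = 230/(0.30 × 10 × 66.13) = 1.159 kg/m³.
(x−vt)²/(4Dt) = (22.8)²/(4 × 2.9 × 120) = 0.3734; exp(−0.3734) = 0.6884.
C = 1.159 × 0.6884 = 0.798 kg/m³.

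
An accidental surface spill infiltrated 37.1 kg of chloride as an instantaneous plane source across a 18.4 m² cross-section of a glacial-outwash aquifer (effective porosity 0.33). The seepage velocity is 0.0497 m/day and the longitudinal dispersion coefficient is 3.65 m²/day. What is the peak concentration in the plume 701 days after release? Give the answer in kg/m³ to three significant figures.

The peak of an instantaneous 1D plume sits at x = vt; there the Gaussian factor is 1 and C_max = M/(n_e·A·√(4πDt)), where n_e·A is the pore area the mass is dissolved in.
√(4πDt) = √(4π × 3.65 × 701) = 179.3 m, so C_max = 37.1/(0.33 × 18.4 × 179.3) = 0.0341 kg/m³.

0.0341 kg/m³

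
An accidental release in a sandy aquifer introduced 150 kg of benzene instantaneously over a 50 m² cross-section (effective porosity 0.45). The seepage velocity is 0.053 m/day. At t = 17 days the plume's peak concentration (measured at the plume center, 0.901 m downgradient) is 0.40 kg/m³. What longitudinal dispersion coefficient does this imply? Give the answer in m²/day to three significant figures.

1.30 m²/day

At the plume center C_max = M/(n_e·A·√(4πDt)), so D = M²/(4πt·(n_e·A·C_max)²).
n_e·A·C_max = 0.45 × 50 × 0.40 = 9.000 kg/m.
D = 150²/(4π × 17 × 9.000²) = 1.30 m²/day.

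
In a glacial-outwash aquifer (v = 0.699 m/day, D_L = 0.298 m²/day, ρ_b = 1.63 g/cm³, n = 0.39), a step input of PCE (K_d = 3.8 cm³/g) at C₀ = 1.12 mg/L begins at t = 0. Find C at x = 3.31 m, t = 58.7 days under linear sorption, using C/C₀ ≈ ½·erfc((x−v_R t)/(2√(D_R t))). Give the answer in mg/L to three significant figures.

0.303 mg/L

Retardation factor R = 1 + ρ_b·K_d/n = 1 + 1.63 × 3.8/0.39 = 16.88.
Sorption retards both mechanisms: v_R = v/R = 0.04141 m/day, D_R = D/R = 0.01765 m²/day.
v_R·t = 0.04141 × 58.7 = 2.430767 m; 2√(D_R t) = 2.036 m; argument = (3.31 − 2.430767)/2.036 = 0.4318.
C = C₀ × ½·erfc(0.4318) = 1.12 × 0.2707 = 0.303 mg/L.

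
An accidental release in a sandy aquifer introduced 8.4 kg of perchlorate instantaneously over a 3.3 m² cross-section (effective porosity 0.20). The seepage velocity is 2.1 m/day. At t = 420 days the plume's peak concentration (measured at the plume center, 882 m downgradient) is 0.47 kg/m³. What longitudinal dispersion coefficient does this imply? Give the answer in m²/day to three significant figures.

0.139 m²/day

At the plume center C_max = M/(n_e·A·√(4πDt)), so D = M²/(4πt·(n_e·A·C_max)²).
n_e·A·C_max = 0.20 × 3.3 × 0.47 = 0.3102 kg/m.
D = 8.4²/(4π × 420 × 0.3102²) = 0.139 m²/day.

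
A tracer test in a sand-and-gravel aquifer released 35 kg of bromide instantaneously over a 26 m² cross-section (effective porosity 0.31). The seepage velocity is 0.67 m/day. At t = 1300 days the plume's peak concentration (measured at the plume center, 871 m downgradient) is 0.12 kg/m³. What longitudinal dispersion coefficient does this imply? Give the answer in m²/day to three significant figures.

At the plume center C_max = M/(n_e·A·√(4πDt)), so D = M²/(4πt·(n_e·A·C_max)²).
n_e·A·C_max = 0.31 × 26 × 0.12 = 0.9672 kg/m.
D = 35²/(4π × 1300 × 0.9672²) = 0.0802 m²/day.

0.0802 m²/day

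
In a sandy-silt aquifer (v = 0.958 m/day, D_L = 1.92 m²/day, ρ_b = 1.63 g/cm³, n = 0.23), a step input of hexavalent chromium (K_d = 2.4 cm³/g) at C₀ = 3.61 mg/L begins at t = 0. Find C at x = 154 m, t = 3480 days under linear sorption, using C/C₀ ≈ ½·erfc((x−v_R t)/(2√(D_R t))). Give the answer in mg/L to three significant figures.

3.15 mg/L

Retardation factor R = 1 + ρ_b·K_d/n = 1 + 1.63 × 2.4/0.23 = 18.01.
Sorption retards both mechanisms: v_R = v/R = 0.05319 m/day, D_R = D/R = 0.1066 m²/day.
v_R·t = 0.05319 × 3480 = 185.1012 m; 2√(D_R t) = 38.52 m; argument = (154 − 185.1012)/38.52 = -0.8074.
C = C₀ × ½·erfc(-0.8074) = 3.61 × 0.8732 = 3.15 mg/L.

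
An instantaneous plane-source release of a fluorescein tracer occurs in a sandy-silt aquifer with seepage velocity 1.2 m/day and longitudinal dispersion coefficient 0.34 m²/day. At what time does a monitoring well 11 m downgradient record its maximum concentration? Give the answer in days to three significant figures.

For the 1D instantaneous-source solution, setting ∂C/∂t = 0 at fixed x gives v²t² + 2Dt − x² = 0, so t = (√(D² + v²x²) − D)/v².
√(D² + v²x²) = √(0.34² + 1.2² × 11²) = 13.20; v² = 1.44.
t = (13.20 − 0.34)/1.44 = 8.93 days (vs. the pure-advection estimate x/v = 9.17 d).

8.93 days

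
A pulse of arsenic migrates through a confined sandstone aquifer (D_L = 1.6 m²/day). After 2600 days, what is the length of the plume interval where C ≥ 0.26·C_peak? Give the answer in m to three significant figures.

299 m

The plume is Gaussian with σ = √(2Dt) = √(2 × 1.6 × 2600) = 91.21 m.
C/C_peak = exp(−Δx²/(2σ²)) = 0.26 ⇒ Δx = σ·√(−2 ln 0.26) = 91.21 × 1.641 = 149.7 m.
Width = 2Δx = 299 m.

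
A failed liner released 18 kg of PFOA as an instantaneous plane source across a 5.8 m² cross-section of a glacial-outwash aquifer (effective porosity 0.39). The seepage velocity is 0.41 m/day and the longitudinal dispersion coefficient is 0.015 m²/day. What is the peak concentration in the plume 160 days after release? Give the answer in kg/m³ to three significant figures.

1.45 kg/m³

The peak of an instantaneous 1D plume sits at x = vt; there the Gaussian factor is 1 and C_max = M/(n_e·A·√(4πDt)), where n_e·A is the pore area the mass is dissolved in.
√(4πDt) = √(4π × 0.015 × 160) = 5.492 m, so C_max = 18/(0.39 × 5.8 × 5.492) = 1.45 kg/m³.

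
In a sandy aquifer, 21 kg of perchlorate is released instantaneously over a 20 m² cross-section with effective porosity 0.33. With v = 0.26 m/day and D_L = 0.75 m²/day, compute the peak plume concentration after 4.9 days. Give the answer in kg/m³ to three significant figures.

0.468 kg/m³

The peak of an instantaneous 1D plume sits at x = vt; there the Gaussian factor is 1 and C_max = M/(n_e·A·√(4πDt)), where n_e·A is the pore area the mass is dissolved in.
√(4πDt) = √(4π × 0.75 × 4.9) = 6.796 m, so C_max = 21/(0.33 × 20 × 6.796) = 0.468 kg/m³.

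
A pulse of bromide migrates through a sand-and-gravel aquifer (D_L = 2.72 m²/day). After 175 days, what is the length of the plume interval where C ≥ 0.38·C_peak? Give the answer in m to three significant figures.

85.8 m

The plume is Gaussian with σ = √(2Dt) = √(2 × 2.72 × 175) = 30.85 m.
C/C_peak = exp(−Δx²/(2σ²)) = 0.38 ⇒ Δx = σ·√(−2 ln 0.38) = 30.85 × 1.391 = 42.91 m.
Width = 2Δx = 85.8 m.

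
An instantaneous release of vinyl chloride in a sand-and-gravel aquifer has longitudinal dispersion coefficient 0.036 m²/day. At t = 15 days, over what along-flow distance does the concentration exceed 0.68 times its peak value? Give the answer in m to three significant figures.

1.83 m

The plume is Gaussian with σ = √(2Dt) = √(2 × 0.036 × 15) = 1.039 m.
C/C_peak = exp(−Δx²/(2σ²)) = 0.68 ⇒ Δx = σ·√(−2 ln 0.68) = 1.039 × 0.8783 = 0.9126 m.
Width = 2Δx = 1.83 m.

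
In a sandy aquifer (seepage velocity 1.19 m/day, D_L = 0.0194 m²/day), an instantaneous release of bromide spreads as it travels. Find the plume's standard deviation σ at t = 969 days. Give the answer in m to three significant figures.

6.13 m

Dispersive spreading gives a Gaussian with σ² = 2Dt; advection only shifts the center.
σ = √(2 × 0.0194 × 969) = 6.13 m.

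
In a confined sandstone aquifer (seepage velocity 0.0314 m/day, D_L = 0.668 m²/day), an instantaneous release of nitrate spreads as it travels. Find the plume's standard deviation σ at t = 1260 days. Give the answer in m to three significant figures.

41.0 m

Dispersive spreading gives a Gaussian with σ² = 2Dt; advection only shifts the center.
σ = √(2 × 0.668 × 1260) = 41.0 m.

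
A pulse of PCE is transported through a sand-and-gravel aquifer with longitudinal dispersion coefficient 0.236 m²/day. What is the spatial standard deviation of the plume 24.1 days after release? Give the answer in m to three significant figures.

3.37 m

Dispersive spreading gives a Gaussian with σ² = 2Dt; advection only shifts the center.
σ = √(2 × 0.236 × 24.1) = 3.37 m.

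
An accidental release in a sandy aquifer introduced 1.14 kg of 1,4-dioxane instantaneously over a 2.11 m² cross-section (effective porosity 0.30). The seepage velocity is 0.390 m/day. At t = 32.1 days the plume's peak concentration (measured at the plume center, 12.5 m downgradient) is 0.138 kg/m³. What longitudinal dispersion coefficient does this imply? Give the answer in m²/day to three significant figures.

0.422 m²/day

At the plume center C_max = M/(n_e·A·√(4πDt)), so D = M²/(4πt·(n_e·A·C_max)²).
n_e·A·C_max = 0.30 × 2.11 × 0.138 = 0.08735 kg/m.
D = 1.14²/(4π × 32.1 × 0.08735²) = 0.422 m²/day.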